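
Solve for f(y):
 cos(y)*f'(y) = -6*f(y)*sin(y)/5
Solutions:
 f(y) = C1*cos(y)^(6/5)


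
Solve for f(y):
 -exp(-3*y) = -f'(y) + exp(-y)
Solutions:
 f(y) = C1 - exp(-y) - exp(-3*y)/3


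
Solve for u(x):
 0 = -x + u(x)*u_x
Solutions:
 u(x) = -sqrt(C1 + x^2)
 u(x) = sqrt(C1 + x^2)


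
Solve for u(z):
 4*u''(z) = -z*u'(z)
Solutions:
 u(z) = C1 + C2*erf(sqrt(2)*z/4)


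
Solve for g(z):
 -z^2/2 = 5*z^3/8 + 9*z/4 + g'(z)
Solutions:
 g(z) = C1 - 5*z^4/32 - z^3/6 - 9*z^2/8


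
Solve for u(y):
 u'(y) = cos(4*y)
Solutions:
 u(y) = C1 + sin(4*y)/4


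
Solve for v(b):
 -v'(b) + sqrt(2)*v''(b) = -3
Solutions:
 v(b) = C1 + C2*exp(sqrt(2)*b/2) + 3*b


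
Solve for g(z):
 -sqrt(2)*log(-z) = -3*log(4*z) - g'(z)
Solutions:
 g(z) = C1 - z*(3 - sqrt(2))*log(z) + z*(-6*log(2) - sqrt(2) + 3 + sqrt(2)*I*pi)


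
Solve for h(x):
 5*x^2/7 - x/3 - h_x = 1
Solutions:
 h(x) = C1 + 5*x^3/21 - x^2/6 - x


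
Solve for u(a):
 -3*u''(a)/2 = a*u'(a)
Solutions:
 u(a) = C1 + C2*erf(sqrt(3)*a/3)


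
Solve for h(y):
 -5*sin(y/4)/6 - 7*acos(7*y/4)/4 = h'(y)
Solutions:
 h(y) = C1 - 7*y*acos(7*y/4)/4 + sqrt(16 - 49*y^2)/4 + 10*cos(y/4)/3


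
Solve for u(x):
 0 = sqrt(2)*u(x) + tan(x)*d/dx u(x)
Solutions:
 u(x) = C1/sin(x)^(sqrt(2))


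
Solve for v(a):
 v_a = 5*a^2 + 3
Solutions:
 v(a) = C1 + 5*a^3/3 + 3*a


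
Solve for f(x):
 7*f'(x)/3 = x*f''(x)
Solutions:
 f(x) = C1 + C2*x^(10/3)


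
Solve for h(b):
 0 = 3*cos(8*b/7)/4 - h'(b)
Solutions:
 h(b) = C1 + 21*sin(8*b/7)/32


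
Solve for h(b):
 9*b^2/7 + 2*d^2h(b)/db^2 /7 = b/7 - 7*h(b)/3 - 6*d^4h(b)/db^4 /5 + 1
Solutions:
 h(b) = -27*b^2/49 + 3*b/49 + (C1*sin(2^(3/4)*sqrt(3)*35^(1/4)*b*cos(atan(sqrt(3405)/5)/2)/6) + C2*cos(2^(3/4)*sqrt(3)*35^(1/4)*b*cos(atan(sqrt(3405)/5)/2)/6))*exp(-2^(3/4)*sqrt(3)*35^(1/4)*b*sin(atan(sqrt(3405)/5)/2)/6) + (C3*sin(2^(3/4)*sqrt(3)*35^(1/4)*b*cos(atan(sqrt(3405)/5)/2)/6) + C4*cos(2^(3/4)*sqrt(3)*35^(1/4)*b*cos(atan(sqrt(3405)/5)/2)/6))*exp(2^(3/4)*sqrt(3)*35^(1/4)*b*sin(atan(sqrt(3405)/5)/2)/6) + 1353/2401


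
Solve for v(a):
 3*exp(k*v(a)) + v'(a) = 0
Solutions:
 v(a) = Piecewise((log(1/(C1*k + 3*a*k))/k, Ne(k, 0)), (nan, True))
 v(a) = Piecewise((C1 - 3*a, Eq(k, 0)), (nan, True))


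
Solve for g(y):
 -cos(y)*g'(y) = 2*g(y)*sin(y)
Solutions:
 g(y) = C1*cos(y)^2


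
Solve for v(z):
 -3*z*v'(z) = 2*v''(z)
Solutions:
 v(z) = C1 + C2*erf(sqrt(3)*z/2)


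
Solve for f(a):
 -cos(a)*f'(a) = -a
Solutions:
 f(a) = C1 + Integral(a/cos(a), a)


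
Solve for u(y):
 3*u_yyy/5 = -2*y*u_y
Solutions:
 u(y) = C1 + Integral(C2*airyai(-10^(1/3)*3^(2/3)*y/3) + C3*airybi(-10^(1/3)*3^(2/3)*y/3), y)


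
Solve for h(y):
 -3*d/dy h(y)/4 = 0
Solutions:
 h(y) = C1


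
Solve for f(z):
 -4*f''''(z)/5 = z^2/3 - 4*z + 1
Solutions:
 f(z) = C1 + C2*z + C3*z^2 + C4*z^3 - z^6/864 + z^5/24 - 5*z^4/96


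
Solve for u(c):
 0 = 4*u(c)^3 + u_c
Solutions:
 u(c) = -sqrt(2)*sqrt(-1/(C1 - 4*c))/2
 u(c) = sqrt(2)*sqrt(-1/(C1 - 4*c))/2


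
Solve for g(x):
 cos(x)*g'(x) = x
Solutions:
 g(x) = C1 + Integral(x/cos(x), x)


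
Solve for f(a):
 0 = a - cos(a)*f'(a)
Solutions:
 f(a) = C1 + Integral(a/cos(a), a)


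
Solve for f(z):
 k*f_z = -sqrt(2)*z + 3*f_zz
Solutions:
 f(z) = C1 + C2*exp(k*z/3) - sqrt(2)*z^2/(2*k) - 3*sqrt(2)*z/k^2


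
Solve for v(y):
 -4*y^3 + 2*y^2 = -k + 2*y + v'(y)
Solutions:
 v(y) = C1 + k*y - y^4 + 2*y^3/3 - y^2


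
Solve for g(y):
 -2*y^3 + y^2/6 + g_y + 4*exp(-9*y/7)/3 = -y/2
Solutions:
 g(y) = C1 + y^4/2 - y^3/18 - y^2/4 + 28*exp(-9*y/7)/27


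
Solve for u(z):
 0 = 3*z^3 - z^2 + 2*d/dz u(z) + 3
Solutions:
 u(z) = C1 - 3*z^4/8 + z^3/6 - 3*z/2


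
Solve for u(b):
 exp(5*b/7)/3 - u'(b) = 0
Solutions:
 u(b) = C1 + 7*exp(5*b/7)/15


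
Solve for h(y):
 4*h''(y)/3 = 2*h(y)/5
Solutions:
 h(y) = C1*exp(-sqrt(30)*y/10) + C2*exp(sqrt(30)*y/10)


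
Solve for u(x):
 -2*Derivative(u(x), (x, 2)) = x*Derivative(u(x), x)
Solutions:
 u(x) = C1 + C2*erf(x/2)


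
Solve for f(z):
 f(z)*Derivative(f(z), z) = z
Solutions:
 f(z) = -sqrt(C1 + z^2)
 f(z) = sqrt(C1 + z^2)


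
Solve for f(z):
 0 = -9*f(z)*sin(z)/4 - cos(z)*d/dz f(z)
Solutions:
 f(z) = C1*cos(z)^(9/4)


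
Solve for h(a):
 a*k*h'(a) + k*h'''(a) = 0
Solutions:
 h(a) = C1 + Integral(C2*airyai(-a) + C3*airybi(-a), a)


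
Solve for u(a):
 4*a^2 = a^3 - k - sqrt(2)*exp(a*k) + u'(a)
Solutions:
 u(a) = C1 - a^4/4 + 4*a^3/3 + a*k + sqrt(2)*exp(a*k)/k


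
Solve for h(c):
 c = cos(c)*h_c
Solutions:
 h(c) = C1 + Integral(c/cos(c), c)


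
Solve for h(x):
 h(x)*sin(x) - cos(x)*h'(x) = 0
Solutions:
 h(x) = C1/cos(x)


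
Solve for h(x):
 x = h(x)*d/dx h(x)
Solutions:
 h(x) = -sqrt(C1 + x^2)
 h(x) = sqrt(C1 + x^2)


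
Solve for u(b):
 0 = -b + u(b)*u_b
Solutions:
 u(b) = -sqrt(C1 + b^2)
 u(b) = sqrt(C1 + b^2)


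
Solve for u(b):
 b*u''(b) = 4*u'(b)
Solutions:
 u(b) = C1 + C2*b^5


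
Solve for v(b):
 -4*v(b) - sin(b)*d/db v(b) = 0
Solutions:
 v(b) = C1*(cos(b)^2 + 2*cos(b) + 1)/(cos(b)^2 - 2*cos(b) + 1)


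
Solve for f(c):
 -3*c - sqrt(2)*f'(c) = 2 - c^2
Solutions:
 f(c) = C1 + sqrt(2)*c^3/6 - 3*sqrt(2)*c^2/4 - sqrt(2)*c


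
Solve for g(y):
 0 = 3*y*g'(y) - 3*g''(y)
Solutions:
 g(y) = C1 + C2*erfi(sqrt(2)*y/2)


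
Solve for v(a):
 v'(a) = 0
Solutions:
 v(a) = C1


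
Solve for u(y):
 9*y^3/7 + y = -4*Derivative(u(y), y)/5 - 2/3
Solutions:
 u(y) = C1 - 45*y^4/112 - 5*y^2/8 - 5*y/6


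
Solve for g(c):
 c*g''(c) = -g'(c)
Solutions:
 g(c) = C1 + C2*log(c)


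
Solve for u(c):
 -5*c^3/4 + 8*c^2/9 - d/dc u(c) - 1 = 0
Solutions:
 u(c) = C1 - 5*c^4/16 + 8*c^3/27 - c


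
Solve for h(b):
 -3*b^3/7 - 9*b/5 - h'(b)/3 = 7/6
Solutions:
 h(b) = C1 - 9*b^4/28 - 27*b^2/10 - 7*b/2


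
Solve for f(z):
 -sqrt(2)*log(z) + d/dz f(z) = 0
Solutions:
 f(z) = C1 + sqrt(2)*z*log(z) - sqrt(2)*z


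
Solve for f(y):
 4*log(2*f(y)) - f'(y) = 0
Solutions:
 -Integral(1/(log(_y) + log(2)), (_y, f(y)))/4 = C1 - y


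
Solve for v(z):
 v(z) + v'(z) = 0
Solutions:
 v(z) = C1*exp(-z)


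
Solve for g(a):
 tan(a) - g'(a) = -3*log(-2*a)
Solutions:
 g(a) = C1 + 3*a*log(-a) - 3*a + 3*a*log(2) - log(cos(a))


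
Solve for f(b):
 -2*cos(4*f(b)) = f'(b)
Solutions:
 f(b) = -asin((C1 + exp(16*b))/(C1 - exp(16*b)))/4 + pi/4
 f(b) = asin((C1 + exp(16*b))/(C1 - exp(16*b)))/4


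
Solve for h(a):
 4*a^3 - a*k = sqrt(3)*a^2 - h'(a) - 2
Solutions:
 h(a) = C1 - a^4 + sqrt(3)*a^3/3 + a^2*k/2 - 2*a


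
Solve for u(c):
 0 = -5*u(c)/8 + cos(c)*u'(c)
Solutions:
 u(c) = C1*(sin(c) + 1)^(5/16)/(sin(c) - 1)^(5/16)


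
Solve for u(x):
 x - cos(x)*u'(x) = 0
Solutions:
 u(x) = C1 + Integral(x/cos(x), x)


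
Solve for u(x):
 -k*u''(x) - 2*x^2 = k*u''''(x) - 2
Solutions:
 u(x) = C1 + C2*x + C3*exp(-I*x) + C4*exp(I*x) - x^4/(6*k) + 3*x^2/k


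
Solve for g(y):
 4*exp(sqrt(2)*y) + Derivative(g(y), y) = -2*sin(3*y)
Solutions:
 g(y) = C1 - 2*sqrt(2)*exp(sqrt(2)*y) + 2*cos(3*y)/3


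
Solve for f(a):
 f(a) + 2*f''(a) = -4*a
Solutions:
 f(a) = C1*sin(sqrt(2)*a/2) + C2*cos(sqrt(2)*a/2) - 4*a


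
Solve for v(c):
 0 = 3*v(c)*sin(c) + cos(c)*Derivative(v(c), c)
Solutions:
 v(c) = C1*cos(c)^3


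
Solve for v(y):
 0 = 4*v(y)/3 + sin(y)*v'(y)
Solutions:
 v(y) = C1*(cos(y) + 1)^(2/3)/(cos(y) - 1)^(2/3)


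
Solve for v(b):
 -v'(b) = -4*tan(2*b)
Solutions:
 v(b) = C1 - 2*log(cos(2*b))


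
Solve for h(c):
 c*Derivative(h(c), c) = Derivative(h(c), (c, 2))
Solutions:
 h(c) = C1 + C2*erfi(sqrt(2)*c/2)


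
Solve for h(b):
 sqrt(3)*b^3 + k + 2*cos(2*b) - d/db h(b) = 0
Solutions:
 h(b) = C1 + sqrt(3)*b^4/4 + b*k + sin(2*b)


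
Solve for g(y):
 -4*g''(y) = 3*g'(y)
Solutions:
 g(y) = C1 + C2*exp(-3*y/4)


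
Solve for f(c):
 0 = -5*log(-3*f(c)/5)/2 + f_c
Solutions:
 -2*Integral(1/(log(-_y) - log(5) + log(3)), (_y, f(c)))/5 = C1 - c


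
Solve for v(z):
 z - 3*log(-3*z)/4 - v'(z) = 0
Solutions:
 v(z) = C1 + z^2/2 - 3*z*log(-z)/4 + 3*z*(1 - log(3))/4


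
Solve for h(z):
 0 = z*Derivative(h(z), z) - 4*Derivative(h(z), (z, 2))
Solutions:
 h(z) = C1 + C2*erfi(sqrt(2)*z/4)


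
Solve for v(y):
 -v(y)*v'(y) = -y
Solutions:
 v(y) = -sqrt(C1 + y^2)
 v(y) = sqrt(C1 + y^2)


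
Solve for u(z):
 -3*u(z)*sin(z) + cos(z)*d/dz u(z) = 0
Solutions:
 u(z) = C1/cos(z)^3


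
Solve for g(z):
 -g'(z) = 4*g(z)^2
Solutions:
 g(z) = 1/(C1 + 4*z)


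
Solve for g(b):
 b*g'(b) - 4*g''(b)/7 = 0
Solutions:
 g(b) = C1 + C2*erfi(sqrt(14)*b/4)


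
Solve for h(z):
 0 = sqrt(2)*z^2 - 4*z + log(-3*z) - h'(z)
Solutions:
 h(z) = C1 + sqrt(2)*z^3/3 - 2*z^2 + z*log(-z) + z*(-1 + log(3))


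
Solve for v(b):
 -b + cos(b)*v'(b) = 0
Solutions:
 v(b) = C1 + Integral(b/cos(b), b)


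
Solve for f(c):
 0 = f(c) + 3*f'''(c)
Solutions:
 f(c) = C3*exp(-3^(2/3)*c/3) + (C1*sin(3^(1/6)*c/2) + C2*cos(3^(1/6)*c/2))*exp(3^(2/3)*c/6)


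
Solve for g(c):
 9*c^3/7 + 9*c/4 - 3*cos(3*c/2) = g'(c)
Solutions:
 g(c) = C1 + 9*c^4/28 + 9*c^2/8 - 2*sin(3*c/2)


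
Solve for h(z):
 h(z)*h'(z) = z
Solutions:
 h(z) = -sqrt(C1 + z^2)
 h(z) = sqrt(C1 + z^2)


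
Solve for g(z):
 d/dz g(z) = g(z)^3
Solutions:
 g(z) = -sqrt(2)*sqrt(-1/(C1 + z))/2
 g(z) = sqrt(2)*sqrt(-1/(C1 + z))/2


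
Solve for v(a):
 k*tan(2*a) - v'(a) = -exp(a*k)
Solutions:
 v(a) = C1 - k*log(cos(2*a))/2 + Piecewise((exp(a*k)/k, Ne(k, 0)), (a, True))


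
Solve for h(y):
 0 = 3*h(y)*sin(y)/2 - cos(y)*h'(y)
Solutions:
 h(y) = C1/cos(y)^(3/2)


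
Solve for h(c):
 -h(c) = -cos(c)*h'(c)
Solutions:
 h(c) = C1*sqrt(sin(c) + 1)/sqrt(sin(c) - 1)


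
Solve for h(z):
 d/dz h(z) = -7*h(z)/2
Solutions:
 h(z) = C1*exp(-7*z/2)


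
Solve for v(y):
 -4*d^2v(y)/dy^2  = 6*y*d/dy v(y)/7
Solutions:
 v(y) = C1 + C2*erf(sqrt(21)*y/14)


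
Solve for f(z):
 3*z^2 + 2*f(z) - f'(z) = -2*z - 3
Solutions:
 f(z) = C1*exp(2*z) - 3*z^2/2 - 5*z/2 - 11/4


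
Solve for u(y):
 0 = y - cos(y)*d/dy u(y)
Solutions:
 u(y) = C1 + Integral(y/cos(y), y)


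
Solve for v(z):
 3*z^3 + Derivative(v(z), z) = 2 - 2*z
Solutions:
 v(z) = C1 - 3*z^4/4 - z^2 + 2*z


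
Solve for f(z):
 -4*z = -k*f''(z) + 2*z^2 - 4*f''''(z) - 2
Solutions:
 f(z) = C1 + C2*z + C3*exp(-z*sqrt(-k)/2) + C4*exp(z*sqrt(-k)/2) + z^4/(6*k) + 2*z^3/(3*k) + z^2*(-1 - 8/k)/k


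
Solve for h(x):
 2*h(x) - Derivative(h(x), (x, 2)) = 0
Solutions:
 h(x) = C1*exp(-sqrt(2)*x) + C2*exp(sqrt(2)*x)


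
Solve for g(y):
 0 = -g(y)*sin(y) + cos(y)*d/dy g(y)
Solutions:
 g(y) = C1/cos(y)


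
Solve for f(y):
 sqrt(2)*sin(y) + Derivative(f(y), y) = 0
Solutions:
 f(y) = C1 + sqrt(2)*cos(y)


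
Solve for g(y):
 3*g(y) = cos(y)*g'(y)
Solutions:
 g(y) = C1*(sin(y) + 1)^(3/2)/(sin(y) - 1)^(3/2)


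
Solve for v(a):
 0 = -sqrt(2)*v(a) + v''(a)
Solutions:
 v(a) = C1*exp(-2^(1/4)*a) + C2*exp(2^(1/4)*a)


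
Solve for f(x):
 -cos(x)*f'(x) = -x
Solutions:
 f(x) = C1 + Integral(x/cos(x), x)


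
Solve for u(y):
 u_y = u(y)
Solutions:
 u(y) = C1*exp(y)


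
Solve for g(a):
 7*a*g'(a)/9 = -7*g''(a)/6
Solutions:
 g(a) = C1 + C2*erf(sqrt(3)*a/3)


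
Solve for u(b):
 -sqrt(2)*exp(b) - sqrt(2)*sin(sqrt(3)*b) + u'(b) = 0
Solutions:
 u(b) = C1 + sqrt(2)*exp(b) - sqrt(6)*cos(sqrt(3)*b)/3


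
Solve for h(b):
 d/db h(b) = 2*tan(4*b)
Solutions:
 h(b) = C1 - log(cos(4*b))/2


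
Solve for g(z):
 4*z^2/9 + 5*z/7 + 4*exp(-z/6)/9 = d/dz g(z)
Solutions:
 g(z) = C1 + 4*z^3/27 + 5*z^2/14 - 8*exp(-z/6)/3


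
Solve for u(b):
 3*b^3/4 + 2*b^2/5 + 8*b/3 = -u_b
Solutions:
 u(b) = C1 - 3*b^4/16 - 2*b^3/15 - 4*b^2/3


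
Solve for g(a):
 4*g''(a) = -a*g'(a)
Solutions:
 g(a) = C1 + C2*erf(sqrt(2)*a/4)


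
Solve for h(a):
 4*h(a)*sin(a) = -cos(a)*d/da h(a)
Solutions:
 h(a) = C1*cos(a)^4


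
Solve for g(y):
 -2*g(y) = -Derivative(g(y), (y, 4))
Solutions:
 g(y) = C1*exp(-2^(1/4)*y) + C2*exp(2^(1/4)*y) + C3*sin(2^(1/4)*y) + C4*cos(2^(1/4)*y)


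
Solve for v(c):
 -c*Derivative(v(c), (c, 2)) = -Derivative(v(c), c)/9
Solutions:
 v(c) = C1 + C2*c^(10/9)


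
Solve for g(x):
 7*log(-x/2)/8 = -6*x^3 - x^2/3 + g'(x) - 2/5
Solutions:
 g(x) = C1 + 3*x^4/2 + x^3/9 + 7*x*log(-x)/8 + x*(-35*log(2) - 19)/40


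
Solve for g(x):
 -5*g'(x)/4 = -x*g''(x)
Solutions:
 g(x) = C1 + C2*x^(9/4)


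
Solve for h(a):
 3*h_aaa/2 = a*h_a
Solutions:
 h(a) = C1 + Integral(C2*airyai(2^(1/3)*3^(2/3)*a/3) + C3*airybi(2^(1/3)*3^(2/3)*a/3), a)


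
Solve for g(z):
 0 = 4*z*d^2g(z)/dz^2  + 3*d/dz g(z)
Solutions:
 g(z) = C1 + C2*z^(1/4)


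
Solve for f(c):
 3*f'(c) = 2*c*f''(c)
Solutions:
 f(c) = C1 + C2*c^(5/2)


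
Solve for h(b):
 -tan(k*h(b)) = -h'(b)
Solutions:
 h(b) = Piecewise((-asin(exp(C1*k + b*k))/k + pi/k, Ne(k, 0)), (nan, True))
 h(b) = Piecewise((asin(exp(C1*k + b*k))/k, Ne(k, 0)), (nan, True))


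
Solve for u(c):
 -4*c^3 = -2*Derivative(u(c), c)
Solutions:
 u(c) = C1 + c^4/2


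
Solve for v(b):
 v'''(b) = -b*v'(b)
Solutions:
 v(b) = C1 + Integral(C2*airyai(-b) + C3*airybi(-b), b)


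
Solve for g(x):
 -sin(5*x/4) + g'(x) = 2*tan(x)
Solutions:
 g(x) = C1 - 2*log(cos(x)) - 4*cos(5*x/4)/5


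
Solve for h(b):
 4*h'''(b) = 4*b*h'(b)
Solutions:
 h(b) = C1 + Integral(C2*airyai(b) + C3*airybi(b), b)


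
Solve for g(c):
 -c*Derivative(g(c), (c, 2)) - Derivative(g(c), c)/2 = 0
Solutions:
 g(c) = C1 + C2*sqrt(c)


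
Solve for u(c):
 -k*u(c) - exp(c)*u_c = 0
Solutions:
 u(c) = C1*exp(k*exp(-c))


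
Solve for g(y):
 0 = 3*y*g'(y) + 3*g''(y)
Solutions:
 g(y) = C1 + C2*erf(sqrt(2)*y/2)


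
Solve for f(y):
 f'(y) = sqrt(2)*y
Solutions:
 f(y) = C1 + sqrt(2)*y^2/2


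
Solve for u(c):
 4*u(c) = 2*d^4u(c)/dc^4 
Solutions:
 u(c) = C1*exp(-2^(1/4)*c) + C2*exp(2^(1/4)*c) + C3*sin(2^(1/4)*c) + C4*cos(2^(1/4)*c)


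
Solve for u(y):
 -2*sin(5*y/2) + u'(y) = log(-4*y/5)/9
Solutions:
 u(y) = C1 + y*log(-y)/9 - y*log(5)/9 - y/9 + 2*y*log(2)/9 - 4*cos(5*y/2)/5


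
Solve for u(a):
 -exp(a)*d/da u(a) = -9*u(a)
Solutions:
 u(a) = C1*exp(-9*exp(-a))


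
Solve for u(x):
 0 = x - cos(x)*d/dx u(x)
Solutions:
 u(x) = C1 + Integral(x/cos(x), x)


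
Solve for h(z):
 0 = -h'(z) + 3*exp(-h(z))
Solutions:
 h(z) = log(C1 + 3*z)


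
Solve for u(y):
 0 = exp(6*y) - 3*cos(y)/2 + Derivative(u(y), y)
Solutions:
 u(y) = C1 - exp(6*y)/6 + 3*sin(y)/2


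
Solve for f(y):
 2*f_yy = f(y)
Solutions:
 f(y) = C1*exp(-sqrt(2)*y/2) + C2*exp(sqrt(2)*y/2)


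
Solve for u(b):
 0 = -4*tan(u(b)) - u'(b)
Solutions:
 u(b) = pi - asin(C1*exp(-4*b))
 u(b) = asin(C1*exp(-4*b))


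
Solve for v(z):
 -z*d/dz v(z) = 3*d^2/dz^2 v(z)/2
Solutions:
 v(z) = C1 + C2*erf(sqrt(3)*z/3)


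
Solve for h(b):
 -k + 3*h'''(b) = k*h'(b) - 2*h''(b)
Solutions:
 h(b) = C1 + C2*exp(b*(sqrt(3*k + 1) - 1)/3) + C3*exp(-b*(sqrt(3*k + 1) + 1)/3) - b


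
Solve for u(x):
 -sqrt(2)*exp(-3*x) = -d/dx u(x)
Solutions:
 u(x) = C1 - sqrt(2)*exp(-3*x)/3


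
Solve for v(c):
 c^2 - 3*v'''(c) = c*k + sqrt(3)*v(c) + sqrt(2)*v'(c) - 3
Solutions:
 v(c) = C1*exp(c*(-2*2^(5/6)/(9*sqrt(3) + sqrt(8*sqrt(2) + 243))^(1/3) + 2^(2/3)*(9*sqrt(3) + sqrt(8*sqrt(2) + 243))^(1/3))/12)*sin(sqrt(3)*c*(2*2^(5/6)/(9*sqrt(3) + sqrt(8*sqrt(2) + 243))^(1/3) + 2^(2/3)*(9*sqrt(3) + sqrt(8*sqrt(2) + 243))^(1/3))/12) + C2*exp(c*(-2*2^(5/6)/(9*sqrt(3) + sqrt(8*sqrt(2) + 243))^(1/3) + 2^(2/3)*(9*sqrt(3) + sqrt(8*sqrt(2) + 243))^(1/3))/12)*cos(sqrt(3)*c*(2*2^(5/6)/(9*sqrt(3) + sqrt(8*sqrt(2) + 243))^(1/3) + 2^(2/3)*(9*sqrt(3) + sqrt(8*sqrt(2) + 243))^(1/3))/12) + C3*exp(-c*(-2*2^(5/6)/(9*sqrt(3) + sqrt(8*sqrt(2) + 243))^(1/3) + 2^(2/3)*(9*sqrt(3) + sqrt(8*sqrt(2) + 243))^(1/3))/6) + sqrt(3)*c^2/3 - sqrt(3)*c*k/3 - 2*sqrt(2)*c/3 + sqrt(2)*k/3 + 13*sqrt(3)/9


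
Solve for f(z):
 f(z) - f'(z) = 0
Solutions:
 f(z) = C1*exp(z)


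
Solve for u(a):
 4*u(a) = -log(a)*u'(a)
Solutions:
 u(a) = C1*exp(-4*li(a))


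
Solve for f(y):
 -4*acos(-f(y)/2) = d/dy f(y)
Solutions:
 Integral(1/acos(-_y/2), (_y, f(y))) = C1 - 4*y


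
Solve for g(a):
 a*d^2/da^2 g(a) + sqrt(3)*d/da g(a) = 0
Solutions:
 g(a) = C1 + C2*a^(1 - sqrt(3))


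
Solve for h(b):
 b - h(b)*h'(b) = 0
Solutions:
 h(b) = -sqrt(C1 + b^2)
 h(b) = sqrt(C1 + b^2)


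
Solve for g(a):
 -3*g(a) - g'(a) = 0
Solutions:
 g(a) = C1*exp(-3*a)


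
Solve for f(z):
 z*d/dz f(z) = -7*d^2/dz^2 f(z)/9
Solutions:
 f(z) = C1 + C2*erf(3*sqrt(14)*z/14)


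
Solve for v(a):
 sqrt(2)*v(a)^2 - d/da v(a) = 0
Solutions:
 v(a) = -1/(C1 + sqrt(2)*a)


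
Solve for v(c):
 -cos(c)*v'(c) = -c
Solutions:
 v(c) = C1 + Integral(c/cos(c), c)


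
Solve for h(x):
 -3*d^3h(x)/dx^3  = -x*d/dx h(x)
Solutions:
 h(x) = C1 + Integral(C2*airyai(3^(2/3)*x/3) + C3*airybi(3^(2/3)*x/3), x)


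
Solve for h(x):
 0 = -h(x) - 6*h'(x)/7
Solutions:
 h(x) = C1*exp(-7*x/6)


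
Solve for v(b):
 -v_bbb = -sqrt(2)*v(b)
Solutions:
 v(b) = C3*exp(2^(1/6)*b) + (C1*sin(2^(1/6)*sqrt(3)*b/2) + C2*cos(2^(1/6)*sqrt(3)*b/2))*exp(-2^(1/6)*b/2)


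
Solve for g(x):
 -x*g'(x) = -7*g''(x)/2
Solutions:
 g(x) = C1 + C2*erfi(sqrt(7)*x/7)


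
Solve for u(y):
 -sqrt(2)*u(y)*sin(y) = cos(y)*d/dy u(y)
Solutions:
 u(y) = C1*cos(y)^(sqrt(2))


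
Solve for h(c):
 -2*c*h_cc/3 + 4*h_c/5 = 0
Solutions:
 h(c) = C1 + C2*c^(11/5)


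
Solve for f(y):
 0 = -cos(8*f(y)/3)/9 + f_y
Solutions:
 -y/9 - 3*log(sin(8*f(y)/3) - 1)/16 + 3*log(sin(8*f(y)/3) + 1)/16 = C1


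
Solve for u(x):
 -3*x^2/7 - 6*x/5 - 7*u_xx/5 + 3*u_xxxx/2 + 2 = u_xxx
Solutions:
 u(x) = C1 + C2*x + C3*exp(x*(5 - sqrt(235))/15) + C4*exp(x*(5 + sqrt(235))/15) - 5*x^4/196 - 24*x^3/343 + 2575*x^2/4802


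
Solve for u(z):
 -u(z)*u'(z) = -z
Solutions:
 u(z) = -sqrt(C1 + z^2)
 u(z) = sqrt(C1 + z^2)


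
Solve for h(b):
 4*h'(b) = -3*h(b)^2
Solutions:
 h(b) = 4/(C1 + 3*b)


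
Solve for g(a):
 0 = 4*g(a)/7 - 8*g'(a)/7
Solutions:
 g(a) = C1*exp(a/2)


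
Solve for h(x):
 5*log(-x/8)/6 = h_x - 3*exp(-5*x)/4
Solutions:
 h(x) = C1 + 5*x*log(-x)/6 + 5*x*(-3*log(2) - 1)/6 - 3*exp(-5*x)/20


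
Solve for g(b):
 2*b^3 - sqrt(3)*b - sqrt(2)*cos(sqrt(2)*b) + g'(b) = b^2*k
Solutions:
 g(b) = C1 - b^4/2 + b^3*k/3 + sqrt(3)*b^2/2 + sin(sqrt(2)*b)


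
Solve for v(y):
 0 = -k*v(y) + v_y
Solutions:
 v(y) = C1*exp(k*y)


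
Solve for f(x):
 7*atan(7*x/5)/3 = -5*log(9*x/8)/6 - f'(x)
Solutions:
 f(x) = C1 - 5*x*log(x)/6 - 7*x*atan(7*x/5)/3 - 5*x*log(3)/3 + 5*x/6 + 5*x*log(2)/2 + 5*log(49*x^2 + 25)/6


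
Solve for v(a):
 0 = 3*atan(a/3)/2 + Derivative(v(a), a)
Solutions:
 v(a) = C1 - 3*a*atan(a/3)/2 + 9*log(a^2 + 9)/4


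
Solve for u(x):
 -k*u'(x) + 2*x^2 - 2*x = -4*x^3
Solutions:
 u(x) = C1 + x^4/k + 2*x^3/(3*k) - x^2/k


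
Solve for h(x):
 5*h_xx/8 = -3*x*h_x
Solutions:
 h(x) = C1 + C2*erf(2*sqrt(15)*x/5)


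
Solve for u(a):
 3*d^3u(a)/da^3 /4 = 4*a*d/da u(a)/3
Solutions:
 u(a) = C1 + Integral(C2*airyai(2*6^(1/3)*a/3) + C3*airybi(2*6^(1/3)*a/3), a)


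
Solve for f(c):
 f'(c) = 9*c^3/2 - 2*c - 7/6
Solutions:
 f(c) = C1 + 9*c^4/8 - c^2 - 7*c/6


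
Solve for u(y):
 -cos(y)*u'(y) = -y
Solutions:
 u(y) = C1 + Integral(y/cos(y), y)


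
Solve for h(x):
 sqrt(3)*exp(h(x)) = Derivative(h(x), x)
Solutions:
 h(x) = log(-1/(C1 + sqrt(3)*x))


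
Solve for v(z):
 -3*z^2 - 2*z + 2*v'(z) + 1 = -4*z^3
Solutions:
 v(z) = C1 - z^4/2 + z^3/2 + z^2/2 - z/2


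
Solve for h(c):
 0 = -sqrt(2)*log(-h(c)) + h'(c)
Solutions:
 -li(-h(c)) = C1 + sqrt(2)*c


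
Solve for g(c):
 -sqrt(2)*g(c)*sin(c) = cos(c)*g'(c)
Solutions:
 g(c) = C1*cos(c)^(sqrt(2))


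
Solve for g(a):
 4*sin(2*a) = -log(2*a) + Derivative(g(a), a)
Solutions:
 g(a) = C1 + a*log(a) - a + a*log(2) - 2*cos(2*a)


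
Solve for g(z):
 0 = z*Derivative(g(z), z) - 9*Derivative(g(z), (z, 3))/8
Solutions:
 g(z) = C1 + Integral(C2*airyai(2*3^(1/3)*z/3) + C3*airybi(2*3^(1/3)*z/3), z)


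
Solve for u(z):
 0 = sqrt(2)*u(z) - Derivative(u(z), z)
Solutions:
 u(z) = C1*exp(sqrt(2)*z)


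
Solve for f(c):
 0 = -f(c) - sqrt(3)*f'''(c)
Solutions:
 f(c) = C3*exp(-3^(5/6)*c/3) + (C1*sin(3^(1/3)*c/2) + C2*cos(3^(1/3)*c/2))*exp(3^(5/6)*c/6)


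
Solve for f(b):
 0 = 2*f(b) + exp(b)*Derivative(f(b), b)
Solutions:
 f(b) = C1*exp(2*exp(-b))


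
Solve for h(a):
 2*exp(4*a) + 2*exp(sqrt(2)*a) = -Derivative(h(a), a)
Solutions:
 h(a) = C1 - exp(4*a)/2 - sqrt(2)*exp(sqrt(2)*a)


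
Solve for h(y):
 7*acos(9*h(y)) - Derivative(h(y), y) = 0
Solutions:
 Integral(1/acos(9*_y), (_y, h(y))) = C1 + 7*y


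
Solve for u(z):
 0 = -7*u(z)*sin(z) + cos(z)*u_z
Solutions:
 u(z) = C1/cos(z)^7


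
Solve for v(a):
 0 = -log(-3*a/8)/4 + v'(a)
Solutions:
 v(a) = C1 + a*log(-a)/4 + a*(-3*log(2) - 1 + log(3))/4


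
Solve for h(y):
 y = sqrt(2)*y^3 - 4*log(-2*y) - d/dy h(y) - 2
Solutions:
 h(y) = C1 + sqrt(2)*y^4/4 - y^2/2 - 4*y*log(-y) + 2*y*(1 - 2*log(2))


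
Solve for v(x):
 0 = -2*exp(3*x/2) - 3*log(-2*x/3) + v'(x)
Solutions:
 v(x) = C1 + 3*x*log(-x) + 3*x*(-log(3) - 1 + log(2)) + 4*exp(3*x/2)/3


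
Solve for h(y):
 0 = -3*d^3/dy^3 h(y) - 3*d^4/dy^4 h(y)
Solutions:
 h(y) = C1 + C2*y + C3*y^2 + C4*exp(-y)


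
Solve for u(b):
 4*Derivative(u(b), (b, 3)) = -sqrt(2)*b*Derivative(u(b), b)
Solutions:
 u(b) = C1 + Integral(C2*airyai(-sqrt(2)*b/2) + C3*airybi(-sqrt(2)*b/2), b)


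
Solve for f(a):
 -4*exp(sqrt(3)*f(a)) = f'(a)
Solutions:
 f(a) = sqrt(3)*(2*log(1/(C1 + 4*a)) - log(3))/6


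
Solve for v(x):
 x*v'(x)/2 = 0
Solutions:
 v(x) = C1


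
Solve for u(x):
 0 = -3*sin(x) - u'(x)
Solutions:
 u(x) = C1 + 3*cos(x)


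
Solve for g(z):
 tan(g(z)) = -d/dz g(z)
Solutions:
 g(z) = pi - asin(C1*exp(-z))
 g(z) = asin(C1*exp(-z))


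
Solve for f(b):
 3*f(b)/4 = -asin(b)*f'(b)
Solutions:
 f(b) = C1*exp(-3*Integral(1/asin(b), b)/4)


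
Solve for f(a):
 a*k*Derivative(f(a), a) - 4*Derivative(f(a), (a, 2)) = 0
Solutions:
 f(a) = Piecewise((-sqrt(2)*sqrt(pi)*C1*erf(sqrt(2)*a*sqrt(-k)/4)/sqrt(-k) - C2, (k > 0) | (k < 0)), (-C1*a - C2, True))


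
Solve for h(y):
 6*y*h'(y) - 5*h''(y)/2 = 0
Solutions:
 h(y) = C1 + C2*erfi(sqrt(30)*y/5)


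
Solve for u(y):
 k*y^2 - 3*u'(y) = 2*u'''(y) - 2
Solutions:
 u(y) = C1 + C2*sin(sqrt(6)*y/2) + C3*cos(sqrt(6)*y/2) + k*y^3/9 - 4*k*y/9 + 2*y/3


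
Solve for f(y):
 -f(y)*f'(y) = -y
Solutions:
 f(y) = -sqrt(C1 + y^2)
 f(y) = sqrt(C1 + y^2)


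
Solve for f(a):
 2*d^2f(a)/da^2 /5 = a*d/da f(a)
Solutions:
 f(a) = C1 + C2*erfi(sqrt(5)*a/2)


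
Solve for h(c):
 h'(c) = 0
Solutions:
 h(c) = C1


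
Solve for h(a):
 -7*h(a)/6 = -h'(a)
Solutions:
 h(a) = C1*exp(7*a/6)


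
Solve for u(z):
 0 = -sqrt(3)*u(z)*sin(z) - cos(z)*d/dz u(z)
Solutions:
 u(z) = C1*cos(z)^(sqrt(3))


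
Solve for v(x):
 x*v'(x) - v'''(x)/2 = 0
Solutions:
 v(x) = C1 + Integral(C2*airyai(2^(1/3)*x) + C3*airybi(2^(1/3)*x), x)


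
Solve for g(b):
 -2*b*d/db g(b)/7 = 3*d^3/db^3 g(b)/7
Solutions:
 g(b) = C1 + Integral(C2*airyai(-2^(1/3)*3^(2/3)*b/3) + C3*airybi(-2^(1/3)*3^(2/3)*b/3), b)


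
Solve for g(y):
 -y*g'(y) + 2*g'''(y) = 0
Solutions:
 g(y) = C1 + Integral(C2*airyai(2^(2/3)*y/2) + C3*airybi(2^(2/3)*y/2), y)


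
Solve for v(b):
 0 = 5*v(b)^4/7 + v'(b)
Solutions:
 v(b) = 7^(1/3)*(1/(C1 + 15*b))^(1/3)
 v(b) = 7^(1/3)*(-3^(2/3) - 3*3^(1/6)*I)*(1/(C1 + 5*b))^(1/3)/6
 v(b) = 7^(1/3)*(-3^(2/3) + 3*3^(1/6)*I)*(1/(C1 + 5*b))^(1/3)/6


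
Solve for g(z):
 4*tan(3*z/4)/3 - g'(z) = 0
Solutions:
 g(z) = C1 - 16*log(cos(3*z/4))/9


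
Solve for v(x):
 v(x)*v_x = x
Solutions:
 v(x) = -sqrt(C1 + x^2)
 v(x) = sqrt(C1 + x^2)


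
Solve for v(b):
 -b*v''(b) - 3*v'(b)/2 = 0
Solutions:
 v(b) = C1 + C2/sqrt(b)


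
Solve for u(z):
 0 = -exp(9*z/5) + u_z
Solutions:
 u(z) = C1 + 5*exp(9*z/5)/9


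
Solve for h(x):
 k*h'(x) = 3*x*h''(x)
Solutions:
 h(x) = C1 + x^(re(k)/3 + 1)*(C2*sin(log(x)*Abs(im(k))/3) + C3*cos(log(x)*im(k)/3))


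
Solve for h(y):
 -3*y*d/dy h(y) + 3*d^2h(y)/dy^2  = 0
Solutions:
 h(y) = C1 + C2*erfi(sqrt(2)*y/2)


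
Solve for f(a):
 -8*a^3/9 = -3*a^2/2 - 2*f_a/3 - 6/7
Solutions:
 f(a) = C1 + a^4/3 - 3*a^3/4 - 9*a/7


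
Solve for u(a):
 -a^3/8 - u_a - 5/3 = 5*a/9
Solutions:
 u(a) = C1 - a^4/32 - 5*a^2/18 - 5*a/3


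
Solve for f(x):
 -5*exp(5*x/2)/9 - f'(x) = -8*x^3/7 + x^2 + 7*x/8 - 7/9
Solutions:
 f(x) = C1 + 2*x^4/7 - x^3/3 - 7*x^2/16 + 7*x/9 - 2*exp(5*x/2)/9


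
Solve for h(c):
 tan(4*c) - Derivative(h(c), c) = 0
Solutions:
 h(c) = C1 - log(cos(4*c))/4


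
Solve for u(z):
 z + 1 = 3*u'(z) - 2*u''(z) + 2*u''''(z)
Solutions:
 u(z) = C1 + C2*exp(6^(1/3)*z*(2*6^(1/3)/(sqrt(681) + 27)^(1/3) + (sqrt(681) + 27)^(1/3))/12)*sin(2^(1/3)*3^(1/6)*z*(-3^(2/3)*(sqrt(681) + 27)^(1/3) + 6*2^(1/3)/(sqrt(681) + 27)^(1/3))/12) + C3*exp(6^(1/3)*z*(2*6^(1/3)/(sqrt(681) + 27)^(1/3) + (sqrt(681) + 27)^(1/3))/12)*cos(2^(1/3)*3^(1/6)*z*(-3^(2/3)*(sqrt(681) + 27)^(1/3) + 6*2^(1/3)/(sqrt(681) + 27)^(1/3))/12) + C4*exp(-6^(1/3)*z*(2*6^(1/3)/(sqrt(681) + 27)^(1/3) + (sqrt(681) + 27)^(1/3))/6) + z^2/6 + 5*z/9


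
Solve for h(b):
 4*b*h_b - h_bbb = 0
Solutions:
 h(b) = C1 + Integral(C2*airyai(2^(2/3)*b) + C3*airybi(2^(2/3)*b), b)


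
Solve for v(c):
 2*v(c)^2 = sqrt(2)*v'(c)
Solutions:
 v(c) = -1/(C1 + sqrt(2)*c)


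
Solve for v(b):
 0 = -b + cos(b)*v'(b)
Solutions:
 v(b) = C1 + Integral(b/cos(b), b)


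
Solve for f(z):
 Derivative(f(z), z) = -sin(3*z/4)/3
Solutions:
 f(z) = C1 + 4*cos(3*z/4)/9


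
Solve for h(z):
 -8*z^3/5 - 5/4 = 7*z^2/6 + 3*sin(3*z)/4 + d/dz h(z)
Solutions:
 h(z) = C1 - 2*z^4/5 - 7*z^3/18 - 5*z/4 + cos(3*z)/4


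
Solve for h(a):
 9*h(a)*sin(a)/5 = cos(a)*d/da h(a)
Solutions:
 h(a) = C1/cos(a)^(9/5)


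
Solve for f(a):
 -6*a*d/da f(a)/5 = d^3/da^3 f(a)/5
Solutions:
 f(a) = C1 + Integral(C2*airyai(-6^(1/3)*a) + C3*airybi(-6^(1/3)*a), a)


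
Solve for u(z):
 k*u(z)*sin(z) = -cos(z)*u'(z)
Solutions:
 u(z) = C1*exp(k*log(cos(z)))


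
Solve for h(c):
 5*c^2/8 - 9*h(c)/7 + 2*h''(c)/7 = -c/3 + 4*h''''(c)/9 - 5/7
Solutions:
 h(c) = 35*c^2/72 + 7*c/27 + (C1*sin(3*sqrt(2)*7^(3/4)*c*sin(atan(3*sqrt(3))/2)/14) + C2*cos(3*sqrt(2)*7^(3/4)*c*sin(atan(3*sqrt(3))/2)/14))*exp(-3*sqrt(2)*7^(3/4)*c*cos(atan(3*sqrt(3))/2)/14) + (C3*sin(3*sqrt(2)*7^(3/4)*c*sin(atan(3*sqrt(3))/2)/14) + C4*cos(3*sqrt(2)*7^(3/4)*c*sin(atan(3*sqrt(3))/2)/14))*exp(3*sqrt(2)*7^(3/4)*c*cos(atan(3*sqrt(3))/2)/14) + 125/162


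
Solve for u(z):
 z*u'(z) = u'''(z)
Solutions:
 u(z) = C1 + Integral(C2*airyai(z) + C3*airybi(z), z)


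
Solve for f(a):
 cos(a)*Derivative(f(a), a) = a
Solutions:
 f(a) = C1 + Integral(a/cos(a), a)


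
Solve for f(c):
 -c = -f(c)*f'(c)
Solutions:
 f(c) = -sqrt(C1 + c^2)
 f(c) = sqrt(C1 + c^2)


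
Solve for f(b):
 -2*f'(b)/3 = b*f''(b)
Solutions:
 f(b) = C1 + C2*b^(1/3)


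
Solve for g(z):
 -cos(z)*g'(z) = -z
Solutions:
 g(z) = C1 + Integral(z/cos(z), z)


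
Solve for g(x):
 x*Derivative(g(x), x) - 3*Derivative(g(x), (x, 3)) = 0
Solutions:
 g(x) = C1 + Integral(C2*airyai(3^(2/3)*x/3) + C3*airybi(3^(2/3)*x/3), x)


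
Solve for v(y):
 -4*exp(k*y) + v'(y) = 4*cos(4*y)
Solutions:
 v(y) = C1 + sin(4*y) + 4*exp(k*y)/k


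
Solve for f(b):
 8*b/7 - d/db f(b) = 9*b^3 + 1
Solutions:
 f(b) = C1 - 9*b^4/4 + 4*b^2/7 - b


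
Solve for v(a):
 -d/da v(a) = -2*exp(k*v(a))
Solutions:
 v(a) = Piecewise((log(-1/(C1*k + 2*a*k))/k, Ne(k, 0)), (nan, True))
 v(a) = Piecewise((C1 + 2*a, Eq(k, 0)), (nan, True))


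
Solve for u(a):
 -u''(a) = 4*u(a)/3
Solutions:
 u(a) = C1*sin(2*sqrt(3)*a/3) + C2*cos(2*sqrt(3)*a/3)


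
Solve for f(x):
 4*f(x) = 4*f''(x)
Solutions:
 f(x) = C1*exp(-x) + C2*exp(x)


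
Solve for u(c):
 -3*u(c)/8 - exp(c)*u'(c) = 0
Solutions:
 u(c) = C1*exp(3*exp(-c)/8)


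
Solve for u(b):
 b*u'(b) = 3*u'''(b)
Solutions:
 u(b) = C1 + Integral(C2*airyai(3^(2/3)*b/3) + C3*airybi(3^(2/3)*b/3), b)


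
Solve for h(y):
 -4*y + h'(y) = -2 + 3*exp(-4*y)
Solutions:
 h(y) = C1 + 2*y^2 - 2*y - 3*exp(-4*y)/4


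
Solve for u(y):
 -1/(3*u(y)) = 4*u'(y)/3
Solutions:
 u(y) = -sqrt(C1 - 2*y)/2
 u(y) = sqrt(C1 - 2*y)/2


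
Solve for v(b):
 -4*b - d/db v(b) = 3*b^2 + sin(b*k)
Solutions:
 v(b) = C1 - b^3 - 2*b^2 + cos(b*k)/k


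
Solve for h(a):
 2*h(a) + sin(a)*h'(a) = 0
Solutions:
 h(a) = C1*(cos(a) + 1)/(cos(a) - 1)


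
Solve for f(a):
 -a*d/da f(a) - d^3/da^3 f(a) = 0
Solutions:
 f(a) = C1 + Integral(C2*airyai(-a) + C3*airybi(-a), a)


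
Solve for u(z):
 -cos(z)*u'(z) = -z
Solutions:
 u(z) = C1 + Integral(z/cos(z), z)


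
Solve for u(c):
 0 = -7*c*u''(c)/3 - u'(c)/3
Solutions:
 u(c) = C1 + C2*c^(6/7)


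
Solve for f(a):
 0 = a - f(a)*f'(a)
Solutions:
 f(a) = -sqrt(C1 + a^2)
 f(a) = sqrt(C1 + a^2)


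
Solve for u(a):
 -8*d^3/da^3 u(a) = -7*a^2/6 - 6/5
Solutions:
 u(a) = C1 + C2*a + C3*a^2 + 7*a^5/2880 + a^3/40


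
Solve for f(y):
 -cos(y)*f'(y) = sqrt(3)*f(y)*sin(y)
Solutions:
 f(y) = C1*cos(y)^(sqrt(3))


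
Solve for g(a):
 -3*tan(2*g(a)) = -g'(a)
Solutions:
 g(a) = -asin(C1*exp(6*a))/2 + pi/2
 g(a) = asin(C1*exp(6*a))/2


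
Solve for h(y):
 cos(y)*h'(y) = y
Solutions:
 h(y) = C1 + Integral(y/cos(y), y)


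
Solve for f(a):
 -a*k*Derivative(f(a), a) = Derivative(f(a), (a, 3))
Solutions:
 f(a) = C1 + Integral(C2*airyai(a*(-k)^(1/3)) + C3*airybi(a*(-k)^(1/3)), a)


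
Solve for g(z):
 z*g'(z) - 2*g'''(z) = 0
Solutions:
 g(z) = C1 + Integral(C2*airyai(2^(2/3)*z/2) + C3*airybi(2^(2/3)*z/2), z)


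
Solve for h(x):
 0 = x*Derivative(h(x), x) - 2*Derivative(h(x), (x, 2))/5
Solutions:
 h(x) = C1 + C2*erfi(sqrt(5)*x/2)


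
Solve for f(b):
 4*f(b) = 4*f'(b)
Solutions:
 f(b) = C1*exp(b)


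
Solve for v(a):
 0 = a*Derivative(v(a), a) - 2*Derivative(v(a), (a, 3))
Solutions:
 v(a) = C1 + Integral(C2*airyai(2^(2/3)*a/2) + C3*airybi(2^(2/3)*a/2), a)


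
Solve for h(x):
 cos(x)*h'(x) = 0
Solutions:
 h(x) = C1


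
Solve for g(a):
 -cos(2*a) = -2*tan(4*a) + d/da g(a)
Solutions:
 g(a) = C1 - log(cos(4*a))/2 - sin(2*a)/2


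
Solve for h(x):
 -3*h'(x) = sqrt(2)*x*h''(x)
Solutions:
 h(x) = C1 + C2*x^(1 - 3*sqrt(2)/2)


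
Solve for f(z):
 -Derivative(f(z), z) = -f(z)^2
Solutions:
 f(z) = -1/(C1 + z)


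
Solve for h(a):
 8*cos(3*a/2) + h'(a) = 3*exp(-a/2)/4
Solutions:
 h(a) = C1 - 16*sin(3*a/2)/3 - 3*exp(-a/2)/2


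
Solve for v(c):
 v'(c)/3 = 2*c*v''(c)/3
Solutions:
 v(c) = C1 + C2*c^(3/2)


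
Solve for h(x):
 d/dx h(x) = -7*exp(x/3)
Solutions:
 h(x) = C1 - 21*exp(x/3)


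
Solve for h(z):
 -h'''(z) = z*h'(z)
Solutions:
 h(z) = C1 + Integral(C2*airyai(-z) + C3*airybi(-z), z)


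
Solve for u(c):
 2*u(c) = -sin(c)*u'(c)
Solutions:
 u(c) = C1*(cos(c) + 1)/(cos(c) - 1)


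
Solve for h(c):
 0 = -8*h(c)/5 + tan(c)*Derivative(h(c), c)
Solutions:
 h(c) = C1*sin(c)^(8/5)


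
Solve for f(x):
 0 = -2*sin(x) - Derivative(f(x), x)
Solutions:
 f(x) = C1 + 2*cos(x)


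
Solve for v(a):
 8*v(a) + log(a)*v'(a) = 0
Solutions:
 v(a) = C1*exp(-8*li(a))


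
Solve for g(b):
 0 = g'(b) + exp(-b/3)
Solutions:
 g(b) = C1 + 3*exp(-b/3)


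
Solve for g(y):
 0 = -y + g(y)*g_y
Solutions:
 g(y) = -sqrt(C1 + y^2)
 g(y) = sqrt(C1 + y^2)


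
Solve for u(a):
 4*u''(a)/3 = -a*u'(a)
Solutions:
 u(a) = C1 + C2*erf(sqrt(6)*a/4)


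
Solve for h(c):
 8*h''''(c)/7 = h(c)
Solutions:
 h(c) = C1*exp(-14^(1/4)*c/2) + C2*exp(14^(1/4)*c/2) + C3*sin(14^(1/4)*c/2) + C4*cos(14^(1/4)*c/2)


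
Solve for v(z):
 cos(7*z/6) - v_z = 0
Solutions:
 v(z) = C1 + 6*sin(7*z/6)/7


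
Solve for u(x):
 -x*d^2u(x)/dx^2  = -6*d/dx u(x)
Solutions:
 u(x) = C1 + C2*x^7


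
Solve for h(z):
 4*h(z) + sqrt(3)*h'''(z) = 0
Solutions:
 h(z) = C3*exp(-2^(2/3)*3^(5/6)*z/3) + (C1*sin(2^(2/3)*3^(1/3)*z/2) + C2*cos(2^(2/3)*3^(1/3)*z/2))*exp(2^(2/3)*3^(5/6)*z/6)


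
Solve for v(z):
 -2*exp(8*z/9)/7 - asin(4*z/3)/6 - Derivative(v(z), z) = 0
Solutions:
 v(z) = C1 - z*asin(4*z/3)/6 - sqrt(9 - 16*z^2)/24 - 9*exp(8*z/9)/28


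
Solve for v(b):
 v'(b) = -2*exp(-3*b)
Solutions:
 v(b) = C1 + 2*exp(-3*b)/3


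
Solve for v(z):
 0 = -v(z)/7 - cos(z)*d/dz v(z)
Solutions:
 v(z) = C1*(sin(z) - 1)^(1/14)/(sin(z) + 1)^(1/14)


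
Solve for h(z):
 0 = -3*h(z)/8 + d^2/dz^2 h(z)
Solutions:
 h(z) = C1*exp(-sqrt(6)*z/4) + C2*exp(sqrt(6)*z/4)


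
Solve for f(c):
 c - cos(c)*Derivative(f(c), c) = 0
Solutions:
 f(c) = C1 + Integral(c/cos(c), c)


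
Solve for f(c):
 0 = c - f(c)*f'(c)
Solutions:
 f(c) = -sqrt(C1 + c^2)
 f(c) = sqrt(C1 + c^2)


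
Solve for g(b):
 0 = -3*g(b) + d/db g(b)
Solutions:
 g(b) = C1*exp(3*b)


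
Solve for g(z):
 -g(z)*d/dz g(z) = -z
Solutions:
 g(z) = -sqrt(C1 + z^2)
 g(z) = sqrt(C1 + z^2)


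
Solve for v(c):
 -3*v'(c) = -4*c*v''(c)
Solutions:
 v(c) = C1 + C2*c^(7/4)


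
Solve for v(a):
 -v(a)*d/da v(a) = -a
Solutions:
 v(a) = -sqrt(C1 + a^2)
 v(a) = sqrt(C1 + a^2)


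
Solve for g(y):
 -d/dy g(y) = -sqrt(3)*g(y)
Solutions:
 g(y) = C1*exp(sqrt(3)*y)


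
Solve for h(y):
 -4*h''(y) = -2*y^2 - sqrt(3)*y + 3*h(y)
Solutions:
 h(y) = C1*sin(sqrt(3)*y/2) + C2*cos(sqrt(3)*y/2) + 2*y^2/3 + sqrt(3)*y/3 - 16/9


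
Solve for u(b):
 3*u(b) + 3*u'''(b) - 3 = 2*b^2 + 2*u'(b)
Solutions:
 u(b) = C1*exp(2^(1/3)*b*(4/(sqrt(697) + 27)^(1/3) + 2^(1/3)*(sqrt(697) + 27)^(1/3))/12)*sin(2^(1/3)*sqrt(3)*b*(-2^(1/3)*(sqrt(697) + 27)^(1/3) + 4/(sqrt(697) + 27)^(1/3))/12) + C2*exp(2^(1/3)*b*(4/(sqrt(697) + 27)^(1/3) + 2^(1/3)*(sqrt(697) + 27)^(1/3))/12)*cos(2^(1/3)*sqrt(3)*b*(-2^(1/3)*(sqrt(697) + 27)^(1/3) + 4/(sqrt(697) + 27)^(1/3))/12) + C3*exp(-2^(1/3)*b*(4/(sqrt(697) + 27)^(1/3) + 2^(1/3)*(sqrt(697) + 27)^(1/3))/6) + 2*b^2/3 + 8*b/9 + 43/27


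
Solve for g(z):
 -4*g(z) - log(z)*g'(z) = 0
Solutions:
 g(z) = C1*exp(-4*li(z))


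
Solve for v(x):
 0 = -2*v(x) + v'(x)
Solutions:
 v(x) = C1*exp(2*x)


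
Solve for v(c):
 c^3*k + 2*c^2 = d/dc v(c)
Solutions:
 v(c) = C1 + c^4*k/4 + 2*c^3/3


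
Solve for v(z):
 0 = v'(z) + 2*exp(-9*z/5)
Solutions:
 v(z) = C1 + 10*exp(-9*z/5)/9


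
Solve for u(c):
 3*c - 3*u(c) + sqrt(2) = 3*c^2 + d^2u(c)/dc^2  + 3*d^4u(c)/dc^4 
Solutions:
 u(c) = -c^2 + c + (C1*sin(c*cos(atan(sqrt(35))/2)) + C2*cos(c*cos(atan(sqrt(35))/2)))*exp(-c*sin(atan(sqrt(35))/2)) + (C3*sin(c*cos(atan(sqrt(35))/2)) + C4*cos(c*cos(atan(sqrt(35))/2)))*exp(c*sin(atan(sqrt(35))/2)) + sqrt(2)/3 + 2/3


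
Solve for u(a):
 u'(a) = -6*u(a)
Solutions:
 u(a) = C1*exp(-6*a)


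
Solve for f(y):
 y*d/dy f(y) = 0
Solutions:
 f(y) = C1


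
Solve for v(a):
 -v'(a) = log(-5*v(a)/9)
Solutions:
 Integral(1/(log(-_y) - 2*log(3) + log(5)), (_y, v(a))) = C1 - a


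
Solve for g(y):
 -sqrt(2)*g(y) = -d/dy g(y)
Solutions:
 g(y) = C1*exp(sqrt(2)*y)


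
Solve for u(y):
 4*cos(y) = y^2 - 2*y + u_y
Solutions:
 u(y) = C1 - y^3/3 + y^2 + 4*sin(y)


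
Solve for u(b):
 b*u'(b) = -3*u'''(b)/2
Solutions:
 u(b) = C1 + Integral(C2*airyai(-2^(1/3)*3^(2/3)*b/3) + C3*airybi(-2^(1/3)*3^(2/3)*b/3), b)


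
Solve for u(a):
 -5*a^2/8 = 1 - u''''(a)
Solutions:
 u(a) = C1 + C2*a + C3*a^2 + C4*a^3 + a^6/576 + a^4/24


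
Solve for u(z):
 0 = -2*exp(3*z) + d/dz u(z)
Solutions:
 u(z) = C1 + 2*exp(3*z)/3


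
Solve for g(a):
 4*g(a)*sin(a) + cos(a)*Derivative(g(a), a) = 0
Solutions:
 g(a) = C1*cos(a)^4


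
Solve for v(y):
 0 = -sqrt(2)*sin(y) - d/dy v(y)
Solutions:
 v(y) = C1 + sqrt(2)*cos(y)


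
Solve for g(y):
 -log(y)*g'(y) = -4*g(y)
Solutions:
 g(y) = C1*exp(4*li(y))


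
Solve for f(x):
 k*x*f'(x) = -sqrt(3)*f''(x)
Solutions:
 f(x) = Piecewise((-sqrt(2)*3^(1/4)*sqrt(pi)*C1*erf(sqrt(2)*3^(3/4)*sqrt(k)*x/6)/(2*sqrt(k)) - C2, (k > 0) | (k < 0)), (-C1*x - C2, True))


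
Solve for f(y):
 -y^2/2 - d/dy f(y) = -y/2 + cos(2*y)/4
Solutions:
 f(y) = C1 - y^3/6 + y^2/4 - sin(2*y)/8


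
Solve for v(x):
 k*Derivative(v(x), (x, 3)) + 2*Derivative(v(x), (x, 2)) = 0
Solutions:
 v(x) = C1 + C2*x + C3*exp(-2*x/k)


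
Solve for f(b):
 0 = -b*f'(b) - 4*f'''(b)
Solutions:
 f(b) = C1 + Integral(C2*airyai(-2^(1/3)*b/2) + C3*airybi(-2^(1/3)*b/2), b)


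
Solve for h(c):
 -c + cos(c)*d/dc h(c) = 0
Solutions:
 h(c) = C1 + Integral(c/cos(c), c)


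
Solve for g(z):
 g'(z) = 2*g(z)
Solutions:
 g(z) = C1*exp(2*z)


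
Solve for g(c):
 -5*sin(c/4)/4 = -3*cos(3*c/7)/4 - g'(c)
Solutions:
 g(c) = C1 - 7*sin(3*c/7)/4 - 5*cos(c/4)


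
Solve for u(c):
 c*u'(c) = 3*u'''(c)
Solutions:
 u(c) = C1 + Integral(C2*airyai(3^(2/3)*c/3) + C3*airybi(3^(2/3)*c/3), c)


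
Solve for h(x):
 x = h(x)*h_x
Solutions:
 h(x) = -sqrt(C1 + x^2)
 h(x) = sqrt(C1 + x^2)


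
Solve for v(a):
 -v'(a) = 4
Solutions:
 v(a) = C1 - 4*a


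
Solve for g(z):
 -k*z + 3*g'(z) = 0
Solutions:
 g(z) = C1 + k*z^2/6


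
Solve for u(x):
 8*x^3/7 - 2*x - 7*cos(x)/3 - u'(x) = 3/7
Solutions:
 u(x) = C1 + 2*x^4/7 - x^2 - 3*x/7 - 7*sin(x)/3


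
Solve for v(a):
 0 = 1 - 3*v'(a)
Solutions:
 v(a) = C1 + a/3


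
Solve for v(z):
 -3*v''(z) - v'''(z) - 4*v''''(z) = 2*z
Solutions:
 v(z) = C1 + C2*z - z^3/9 + z^2/9 + (C3*sin(sqrt(47)*z/8) + C4*cos(sqrt(47)*z/8))*exp(-z/8)


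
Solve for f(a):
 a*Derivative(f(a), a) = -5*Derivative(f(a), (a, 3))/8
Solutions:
 f(a) = C1 + Integral(C2*airyai(-2*5^(2/3)*a/5) + C3*airybi(-2*5^(2/3)*a/5), a)


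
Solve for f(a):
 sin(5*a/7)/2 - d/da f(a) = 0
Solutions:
 f(a) = C1 - 7*cos(5*a/7)/10


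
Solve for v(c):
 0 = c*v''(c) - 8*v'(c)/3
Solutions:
 v(c) = C1 + C2*c^(11/3)


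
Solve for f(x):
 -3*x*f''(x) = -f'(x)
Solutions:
 f(x) = C1 + C2*x^(4/3)


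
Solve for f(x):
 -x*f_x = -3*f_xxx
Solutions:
 f(x) = C1 + Integral(C2*airyai(3^(2/3)*x/3) + C3*airybi(3^(2/3)*x/3), x)


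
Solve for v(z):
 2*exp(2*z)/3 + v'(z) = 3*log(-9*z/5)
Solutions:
 v(z) = C1 + 3*z*log(-z) + 3*z*(-log(5) - 1 + 2*log(3)) - exp(2*z)/3


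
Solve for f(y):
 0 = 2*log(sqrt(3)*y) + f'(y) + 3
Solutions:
 f(y) = C1 - 2*y*log(y) - y*log(3) - y


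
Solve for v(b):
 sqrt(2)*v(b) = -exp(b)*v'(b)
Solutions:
 v(b) = C1*exp(sqrt(2)*exp(-b))


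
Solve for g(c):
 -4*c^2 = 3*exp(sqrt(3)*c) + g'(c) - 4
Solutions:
 g(c) = C1 - 4*c^3/3 + 4*c - sqrt(3)*exp(sqrt(3)*c)


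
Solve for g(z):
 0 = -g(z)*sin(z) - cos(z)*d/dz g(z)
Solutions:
 g(z) = C1*cos(z)


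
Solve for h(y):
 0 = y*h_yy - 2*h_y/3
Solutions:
 h(y) = C1 + C2*y^(5/3)


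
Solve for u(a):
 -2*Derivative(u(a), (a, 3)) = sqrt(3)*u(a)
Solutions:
 u(a) = C3*exp(-2^(2/3)*3^(1/6)*a/2) + (C1*sin(6^(2/3)*a/4) + C2*cos(6^(2/3)*a/4))*exp(2^(2/3)*3^(1/6)*a/4)
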